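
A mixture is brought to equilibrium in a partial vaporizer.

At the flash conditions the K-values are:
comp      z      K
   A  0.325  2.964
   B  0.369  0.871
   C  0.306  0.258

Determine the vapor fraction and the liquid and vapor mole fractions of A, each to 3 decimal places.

ψ = 0.379, x_A = 0.186, y_A = 0.552

Newton–Raphson from ψ = 0.43:
  ψ = 0.430: g = -0.0378, g' = -0.739 → ψ = 0.379
Converged at ψ = 0.379.
Compositions from xᵢ = zᵢ/(1+ψ(Kᵢ−1)), yᵢ = Kᵢxᵢ:
  A: x = 0.186, y = 0.552
  B: x = 0.388, y = 0.338
  C: x = 0.426, y = 0.110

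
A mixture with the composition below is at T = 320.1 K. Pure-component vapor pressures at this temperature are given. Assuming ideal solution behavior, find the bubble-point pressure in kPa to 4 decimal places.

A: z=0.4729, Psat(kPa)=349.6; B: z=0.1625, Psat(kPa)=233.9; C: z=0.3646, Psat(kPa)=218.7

At the bubble point ψ → 0, so ΣzᵢKᵢ = 1 with Kᵢ = Pᵢˢᵃᵗ/P ⇒ P = ΣzᵢPᵢˢᵃᵗ.
P = 0.4729·349.6 + 0.1625·233.9 + 0.3646·218.7 = 283.0726 kPa

Pbub = 283.0726 kPa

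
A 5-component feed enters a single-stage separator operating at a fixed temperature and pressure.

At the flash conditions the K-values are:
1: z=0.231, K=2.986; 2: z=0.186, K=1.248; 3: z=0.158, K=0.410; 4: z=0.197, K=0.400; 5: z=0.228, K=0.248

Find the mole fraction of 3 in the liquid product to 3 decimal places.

x_3 = 0.170

Material balance + equilibrium reduce to Σ zᵢ(Kᵢ−1)/(1+V/F(Kᵢ−1)) = 0.
Feasibility: ΣzᵢKᵢ = 1.122, Σzᵢ/Kᵢ = 2.024 — both > 1, two phases present.
Iterate (Newton) starting at V/F = 0.41:
  V/F = 0.410: g = -0.2329, g' = -0.776 → V/F = 0.110
  V/F = 0.110: g = 0.0083, g' = -0.922 → V/F = 0.119
Converged at V/F = 0.119.
Compositions from xᵢ = zᵢ/(1+V/F(Kᵢ−1)), yᵢ = Kᵢxᵢ:
  1: x = 0.187, y = 0.558
  2: x = 0.181, y = 0.225
  3: x = 0.170, y = 0.070
  4: x = 0.212, y = 0.085
  5: x = 0.250, y = 0.062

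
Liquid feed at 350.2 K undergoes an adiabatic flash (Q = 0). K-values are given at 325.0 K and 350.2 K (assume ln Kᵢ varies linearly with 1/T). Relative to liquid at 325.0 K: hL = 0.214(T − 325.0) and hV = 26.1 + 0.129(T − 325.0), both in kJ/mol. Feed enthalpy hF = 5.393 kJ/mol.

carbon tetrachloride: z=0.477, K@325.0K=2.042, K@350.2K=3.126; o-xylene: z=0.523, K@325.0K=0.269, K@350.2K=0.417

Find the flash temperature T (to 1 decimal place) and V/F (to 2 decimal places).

Adiabatic flash: solve Rachford–Rice at each trial T, then check hF = ψ·hV(T) + (1−ψ)·hL(T).
  T = 325.0 K: K = (2.042, 0.269), RR gives ψ = 0.151, H_out = 3.931 kJ/mol
  T = 350.2 K: K = (3.126, 0.417), RR gives ψ = 0.572, H_out = 19.101 kJ/mol
  T = 337.6 K: K = (2.547, 0.338), RR gives ψ = 0.382, H_out = 12.259 kJ/mol
  T = 331.3 K: K = (2.285, 0.302), RR gives ψ = 0.276, H_out = 8.416 kJ/mol
  T = 328.1 K: K = (2.159, 0.285), RR gives ψ = 0.216, H_out = 6.244 kJ/mol
  T = 326.6 K: K = (2.102, 0.277), RR gives ψ = 0.185, H_out = 5.154 kJ/mol
Linear interpolation between T = 326.6 (H_out = 5.154) and T = 328.1 (H_out = 6.244) on hF = 5.393 gives T ≈ 326.9 K, at which ψ = 0.19.

T = 326.9 K, V/F = 0.19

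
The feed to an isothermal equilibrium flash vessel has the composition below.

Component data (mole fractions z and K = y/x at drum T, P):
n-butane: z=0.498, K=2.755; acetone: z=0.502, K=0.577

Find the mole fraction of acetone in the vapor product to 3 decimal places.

y_acetone = 0.465

Binary case is linear: z₁(K₁−1)(1+ψ(K₂−1)) + z₂(K₂−1)(1+ψ(K₁−1)) = 0
⇒ ψ = [z₁(K₁−1)+z₂(K₂−1)] / [−(K₁−1)(K₂−1)] = 0.6616/0.7424 = 0.891
Compositions from xᵢ = zᵢ/(1+ψ(Kᵢ−1)), yᵢ = Kᵢxᵢ:
  n-butane: x = 0.194, y = 0.535
  acetone: x = 0.806, y = 0.465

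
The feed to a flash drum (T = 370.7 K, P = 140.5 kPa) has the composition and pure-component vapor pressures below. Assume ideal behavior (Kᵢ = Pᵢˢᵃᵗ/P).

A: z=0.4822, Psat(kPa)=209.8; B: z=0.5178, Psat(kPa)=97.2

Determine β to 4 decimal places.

Raoult's law: Kᵢ = Pᵢˢᵃᵗ/P = Pᵢˢᵃᵗ/140.5.
  K_A = 209.8/140.5 = 1.493238, K_B = 97.2/140.5 = 0.691815
Let β = V/F and solve Σ zᵢ(Kᵢ−1)/(1+β(Kᵢ−1)) = 0.
Feasibility: ΣzᵢKᵢ = 1.0783, Σzᵢ/Kᵢ = 1.0714 — both > 1, two phases present.
Newton–Raphson from β = 0.45:
  β = 0.4500: g = 0.00937, g' = -0.1449 → β = 0.5147
  β = 0.5147: g = 0.00003, g' = -0.1441 → β = 0.5148
Converged at β = 0.5148.

β = 0.5148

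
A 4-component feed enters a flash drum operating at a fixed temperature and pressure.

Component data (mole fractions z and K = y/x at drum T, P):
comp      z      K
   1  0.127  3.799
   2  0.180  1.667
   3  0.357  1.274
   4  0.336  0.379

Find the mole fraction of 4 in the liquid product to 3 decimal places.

Material balance + equilibrium reduce to Σ zᵢ(Kᵢ−1)/(1+β(Kᵢ−1)) = 0.
g(0) = ΣzᵢKᵢ − 1 = 0.365 and g(1) = 1 − Σzᵢ/Kᵢ = -0.308, so a root lies in (0, 1).
Newton iteration, β⁰ = 0.5:
  β = 0.500: g = 0.0216, g' = -0.511 → β = 0.542
Converged at β = 0.542.
Compositions from xᵢ = zᵢ/(1+β(Kᵢ−1)), yᵢ = Kᵢxᵢ:
  1: x = 0.050, y = 0.192
  2: x = 0.132, y = 0.220
  3: x = 0.311, y = 0.396
  4: x = 0.507, y = 0.192

x_4 = 0.507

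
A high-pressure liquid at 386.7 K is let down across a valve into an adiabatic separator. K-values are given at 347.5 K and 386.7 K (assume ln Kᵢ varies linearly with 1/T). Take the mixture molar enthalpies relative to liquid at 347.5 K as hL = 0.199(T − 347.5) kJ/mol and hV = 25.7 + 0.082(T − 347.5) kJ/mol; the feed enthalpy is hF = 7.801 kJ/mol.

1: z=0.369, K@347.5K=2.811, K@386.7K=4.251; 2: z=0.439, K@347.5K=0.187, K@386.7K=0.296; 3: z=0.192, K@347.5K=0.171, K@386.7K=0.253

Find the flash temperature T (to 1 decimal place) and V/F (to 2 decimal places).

Adiabatic flash: solve Rachford–Rice at each trial T, then check hF = ψ·hV(T) + (1−ψ)·hL(T).
  T = 347.5 K: K = (2.811, 0.187, 0.171), RR gives ψ = 0.103, H_out = 2.640 kJ/mol
  T = 386.7 K: K = (4.251, 0.296, 0.253), RR gives ψ = 0.320, H_out = 14.565 kJ/mol
  T = 367.1 K: K = (3.495, 0.238, 0.210), RR gives ψ = 0.226, H_out = 9.192 kJ/mol
  T = 357.3 K: K = (3.144, 0.212, 0.190), RR gives ψ = 0.170, H_out = 6.122 kJ/mol
  T = 362.2 K: K = (3.317, 0.225, 0.200), RR gives ψ = 0.199, H_out = 7.699 kJ/mol
  T = 364.6 K: K = (3.404, 0.231, 0.205), RR gives ψ = 0.213, H_out = 8.440 kJ/mol
Linear interpolation between T = 362.2 (H_out = 7.699) and T = 364.6 (H_out = 8.440) on hF = 7.801 gives T ≈ 362.5 K, at which ψ = 0.20.

T = 362.5 K, V/F = 0.20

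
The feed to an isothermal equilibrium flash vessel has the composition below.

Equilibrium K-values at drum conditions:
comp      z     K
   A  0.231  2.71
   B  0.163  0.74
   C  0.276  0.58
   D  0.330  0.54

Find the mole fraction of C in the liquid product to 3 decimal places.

Rachford–Rice: g(V/F) = Σ zᵢ(Kᵢ−1)/(1+V/F(Kᵢ−1)) = 0.
Feasibility: ΣzᵢKᵢ = 1.085, Σzᵢ/Kᵢ = 1.392 — both > 1, two phases present.
Newton–Raphson from V/F = 0.63:
  V/F = 0.630: g = -0.2319, g' = -0.401 → V/F = 0.051
  V/F = 0.051: g = 0.0462, g' = -0.706 → V/F = 0.117
  V/F = 0.117: g = 0.0032, g' = -0.613 → V/F = 0.122
Converged at V/F = 0.122.
Compositions from xᵢ = zᵢ/(1+V/F(Kᵢ−1)), yᵢ = Kᵢxᵢ:
  A: x = 0.191, y = 0.518
  B: x = 0.168, y = 0.125
  C: x = 0.291, y = 0.169
  D: x = 0.350, y = 0.189

x_C = 0.291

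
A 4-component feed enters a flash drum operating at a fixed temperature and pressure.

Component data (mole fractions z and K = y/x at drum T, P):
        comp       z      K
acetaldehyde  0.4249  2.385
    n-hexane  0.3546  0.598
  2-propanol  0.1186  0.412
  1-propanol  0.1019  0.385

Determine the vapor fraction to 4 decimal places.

ψ = 0.4629

Iterate (Newton) starting at ψ = 0.7:
  ψ = 0.7000: g = -0.12813, g' = -0.5584 → ψ = 0.4705
  ψ = 0.4705: g = -0.00410, g' = -0.5406 → ψ = 0.4629
Converged at ψ = 0.4629.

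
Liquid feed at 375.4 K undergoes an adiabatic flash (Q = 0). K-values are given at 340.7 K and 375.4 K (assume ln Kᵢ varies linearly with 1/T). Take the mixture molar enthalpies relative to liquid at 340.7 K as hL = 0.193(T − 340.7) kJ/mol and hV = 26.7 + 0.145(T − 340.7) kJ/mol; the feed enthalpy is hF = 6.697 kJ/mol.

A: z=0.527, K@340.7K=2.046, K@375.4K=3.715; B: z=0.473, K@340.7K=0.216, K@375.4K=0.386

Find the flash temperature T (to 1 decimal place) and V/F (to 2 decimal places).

T = 341.9 K, V/F = 0.24

Adiabatic flash: solve Rachford–Rice at each trial T, then check hF = ψ·hV(T) + (1−ψ)·hL(T).
  T = 340.7 K: K = (2.046, 0.216), RR gives ψ = 0.220, H_out = 5.874 kJ/mol
  T = 375.4 K: K = (3.715, 0.386), RR gives ψ = 0.684, H_out = 23.823 kJ/mol
  T = 358.0 K: K = (2.795, 0.293), RR gives ψ = 0.481, H_out = 15.793 kJ/mol
  T = 349.4 K: K = (2.403, 0.253), RR gives ψ = 0.368, H_out = 11.347 kJ/mol
  T = 345.0 K: K = (2.217, 0.234), RR gives ψ = 0.299, H_out = 8.753 kJ/mol
  T = 342.9 K: K = (2.132, 0.225), RR gives ψ = 0.262, H_out = 7.398 kJ/mol
Linear interpolation between T = 340.7 (H_out = 5.874) and T = 342.9 (H_out = 7.398) on hF = 6.697 gives T ≈ 341.9 K, at which ψ = 0.24.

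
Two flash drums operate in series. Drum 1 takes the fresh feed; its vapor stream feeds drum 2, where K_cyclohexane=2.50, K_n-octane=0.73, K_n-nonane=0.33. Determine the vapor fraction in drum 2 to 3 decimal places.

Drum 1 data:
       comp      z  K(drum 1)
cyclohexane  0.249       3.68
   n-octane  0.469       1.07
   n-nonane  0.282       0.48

Drum 1:
Newton iteration, ψ₁⁰ = 0.69:
  ψ₁ = 0.690: g = 0.0368, g' = -0.408 → ψ₁ = 0.780
  ψ₁ = 0.780: g = 0.0002, g' = -0.405 → ψ₁ = 0.781
Converged at ψ₁ = 0.781.
Drum-1 compositions:
  cyclohexane: x = 0.081, y = 0.296
  n-octane: x = 0.445, y = 0.476
  n-nonane: x = 0.475, y = 0.228
Drum-2 feed = drum-1 vapor: z₂ = (0.2963, 0.4758, 0.2279).
Drum 2:
Newton iteration, ψ₂⁰ = 0.59:
  ψ₂ = 0.590: g = -0.1696, g' = -0.516 → ψ₂ = 0.262
  ψ₂ = 0.262: g = -0.0043, g' = -0.534 → ψ₂ = 0.254
Converged at ψ₂ = 0.254.
  cyclohexane: x = 0.215, y = 0.536
  n-octane: x = 0.511, y = 0.373
  n-nonane: x = 0.275, y = 0.091

V/F (drum 2) = 0.254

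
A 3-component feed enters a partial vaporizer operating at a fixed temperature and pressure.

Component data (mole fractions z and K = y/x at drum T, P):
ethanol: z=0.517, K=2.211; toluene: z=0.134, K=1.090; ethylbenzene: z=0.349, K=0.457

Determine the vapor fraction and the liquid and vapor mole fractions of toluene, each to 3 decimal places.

Let ψ = V/F and solve Σ zᵢ(Kᵢ−1)/(1+ψ(Kᵢ−1)) = 0.
Feasibility: ΣzᵢKᵢ = 1.449, Σzᵢ/Kᵢ = 1.120 — both > 1, two phases present.
Newton iteration, ψ⁰ = 0.45:
  ψ = 0.450: g = 0.1661, g' = -0.499 → ψ = 0.783
  ψ = 0.783: g = 0.0030, g' = -0.512 → ψ = 0.789
Converged at ψ = 0.789.
Compositions from xᵢ = zᵢ/(1+ψ(Kᵢ−1)), yᵢ = Kᵢxᵢ:
  ethanol: x = 0.264, y = 0.585
  toluene: x = 0.125, y = 0.136
  ethylbenzene: x = 0.610, y = 0.279

ψ = 0.789, x_toluene = 0.125, y_toluene = 0.136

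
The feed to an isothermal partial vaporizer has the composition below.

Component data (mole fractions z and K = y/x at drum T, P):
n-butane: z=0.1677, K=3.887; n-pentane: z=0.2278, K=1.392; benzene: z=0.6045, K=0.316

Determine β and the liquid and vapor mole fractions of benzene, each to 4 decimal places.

β = 0.1151, x_benzene = 0.6562, y_benzene = 0.2073

Let β = V/F and solve Σ zᵢ(Kᵢ−1)/(1+β(Kᵢ−1)) = 0.
Feasibility: ΣzᵢKᵢ = 1.1600, Σzᵢ/Kᵢ = 2.1198 — both > 1, two phases present.
Newton–Raphson from β = 0.58:
  β = 0.5800: g = -0.43160, g' = -0.9957 → β = 0.1466
  β = 0.1466: g = -0.03489, g' = -1.0708 → β = 0.1140
  β = 0.1140: g = 0.00133, g' = -1.1561 → β = 0.1151
Converged at β = 0.1151.
Compositions from xᵢ = zᵢ/(1+β(Kᵢ−1)), yᵢ = Kᵢxᵢ:
  n-butane: x = 0.1259, y = 0.4892
  n-pentane: x = 0.2180, y = 0.3034
  benzene: x = 0.6562, y = 0.2073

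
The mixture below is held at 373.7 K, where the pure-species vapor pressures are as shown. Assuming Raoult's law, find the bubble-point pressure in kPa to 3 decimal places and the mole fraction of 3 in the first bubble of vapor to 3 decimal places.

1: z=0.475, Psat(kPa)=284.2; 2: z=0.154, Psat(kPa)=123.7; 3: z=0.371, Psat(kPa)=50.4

At the bubble point ψ → 0, so ΣzᵢKᵢ = 1 with Kᵢ = Pᵢˢᵃᵗ/P ⇒ P = ΣzᵢPᵢˢᵃᵗ.
P = 0.475·284.2 + 0.154·123.7 + 0.371·50.4 = 172.743 kPa
yᵢ = zᵢPᵢˢᵃᵗ/P ⇒ y_3 = 0.371·50.4/172.743 = 0.108

Pbub = 172.743 kPa, y_3 = 0.108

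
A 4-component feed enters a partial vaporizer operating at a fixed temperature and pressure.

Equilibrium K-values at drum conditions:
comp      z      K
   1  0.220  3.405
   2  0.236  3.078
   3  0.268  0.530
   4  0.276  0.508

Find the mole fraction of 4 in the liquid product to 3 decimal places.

x_4 = 0.422

Let β = V/F and solve Σ zᵢ(Kᵢ−1)/(1+β(Kᵢ−1)) = 0.
Feasibility: ΣzᵢKᵢ = 1.758, Σzᵢ/Kᵢ = 1.190 — both > 1, two phases present.
Iterate (Newton) starting at β = 0.53:
  β = 0.530: g = 0.1145, g' = -0.704 → β = 0.693
  β = 0.693: g = 0.0067, g' = -0.634 → β = 0.703
Converged at β = 0.703.
Compositions from xᵢ = zᵢ/(1+β(Kᵢ−1)), yᵢ = Kᵢxᵢ:
  1: x = 0.082, y = 0.278
  2: x = 0.096, y = 0.295
  3: x = 0.400, y = 0.212
  4: x = 0.422, y = 0.214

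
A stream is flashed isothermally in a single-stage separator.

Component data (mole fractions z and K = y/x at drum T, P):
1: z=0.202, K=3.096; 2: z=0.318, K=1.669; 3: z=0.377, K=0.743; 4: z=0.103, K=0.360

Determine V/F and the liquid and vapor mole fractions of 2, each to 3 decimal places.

V/F = 0.895, x_2 = 0.199, y_2 = 0.332

Iterate (Newton) starting at V/F = 0.5:
  V/F = 0.500: g = 0.1580, g' = -0.416 → V/F = 0.880
  V/F = 0.880: g = 0.0065, g' = -0.429 → V/F = 0.895
Converged at V/F = 0.895.
Compositions from xᵢ = zᵢ/(1+V/F(Kᵢ−1)), yᵢ = Kᵢxᵢ:
  1: x = 0.070, y = 0.217
  2: x = 0.199, y = 0.332
  3: x = 0.490, y = 0.364
  4: x = 0.241, y = 0.087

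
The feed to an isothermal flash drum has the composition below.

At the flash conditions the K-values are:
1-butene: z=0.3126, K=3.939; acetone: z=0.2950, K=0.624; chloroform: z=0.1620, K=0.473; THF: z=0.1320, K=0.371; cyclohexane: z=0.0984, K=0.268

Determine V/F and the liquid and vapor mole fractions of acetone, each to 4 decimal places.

V/F = 0.3681, x_acetone = 0.3424, y_acetone = 0.2137

Iterate (Newton) starting at V/F = 0.5:
  V/F = 0.5000: g = -0.11522, g' = -0.8313 → V/F = 0.3614
  V/F = 0.3614: g = 0.00631, g' = -0.9444 → V/F = 0.3681
Converged at V/F = 0.3681.
Compositions from xᵢ = zᵢ/(1+V/F(Kᵢ−1)), yᵢ = Kᵢxᵢ:
  1-butene: x = 0.1502, y = 0.5915
  acetone: x = 0.3424, y = 0.2137
  chloroform: x = 0.2010, y = 0.0951
  THF: x = 0.1718, y = 0.0637
  cyclohexane: x = 0.1347, y = 0.0361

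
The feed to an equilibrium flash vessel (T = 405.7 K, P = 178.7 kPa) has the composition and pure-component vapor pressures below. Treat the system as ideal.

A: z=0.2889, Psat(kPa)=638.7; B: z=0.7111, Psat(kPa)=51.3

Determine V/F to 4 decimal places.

V/F = 0.1290

Raoult's law: Kᵢ = Pᵢˢᵃᵗ/P = Pᵢˢᵃᵗ/178.7.
  K_A = 638.7/178.7 = 3.574147, K_B = 51.3/178.7 = 0.287073
Rachford–Rice: g(V/F) = Σ zᵢ(Kᵢ−1)/(1+V/F(Kᵢ−1)) = 0.
Check two-phase: ΣzᵢKᵢ = 1.2367 > 1 and Σzᵢ/Kᵢ = 2.5579 > 1, so g(0) = 0.2367 > 0 and g(1) = -1.5579 < 0.
Binary case is linear: z₁(K₁−1)(1+V/F(K₂−1)) + z₂(K₂−1)(1+V/F(K₁−1)) = 0
⇒ V/F = [z₁(K₁−1)+z₂(K₂−1)] / [−(K₁−1)(K₂−1)] = 0.23671/1.83518 = 0.1290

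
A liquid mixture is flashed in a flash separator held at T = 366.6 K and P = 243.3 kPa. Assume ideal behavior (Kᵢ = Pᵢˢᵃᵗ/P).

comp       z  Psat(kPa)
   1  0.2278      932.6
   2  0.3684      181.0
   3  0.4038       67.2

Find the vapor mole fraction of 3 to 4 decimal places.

Raoult's law: Kᵢ = Pᵢˢᵃᵗ/P = Pᵢˢᵃᵗ/243.3.
  K_1 = 932.6/243.3 = 3.833128, K_2 = 181.0/243.3 = 0.743938, K_3 = 67.2/243.3 = 0.276202
Let ψ = V/F and solve Σ zᵢ(Kᵢ−1)/(1+ψ(Kᵢ−1)) = 0.
Feasibility: ΣzᵢKᵢ = 1.2588, Σzᵢ/Kᵢ = 2.0166 — both > 1, two phases present.
Iterate (Newton) starting at ψ = 0.46:
  ψ = 0.4600: g = -0.26487, g' = -0.8511 → ψ = 0.1488
  ψ = 0.1488: g = 0.02838, g' = -1.1966 → ψ = 0.1725
  ψ = 0.1725: g = 0.00084, g' = -1.1276 → ψ = 0.1733
Converged at ψ = 0.1733.
Compositions from xᵢ = zᵢ/(1+ψ(Kᵢ−1)), yᵢ = Kᵢxᵢ:
  1: x = 0.1528, y = 0.5857
  2: x = 0.3855, y = 0.2868
  3: x = 0.4617, y = 0.1275

y_3 = 0.1275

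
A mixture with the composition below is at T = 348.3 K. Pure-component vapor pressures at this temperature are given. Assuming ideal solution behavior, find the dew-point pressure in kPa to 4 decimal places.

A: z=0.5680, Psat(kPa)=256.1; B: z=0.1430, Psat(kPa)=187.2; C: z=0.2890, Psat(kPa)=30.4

At the dew point ψ → 1, so Σzᵢ/Kᵢ = 1 with Kᵢ = Pᵢˢᵃᵗ/P ⇒ 1/P = Σzᵢ/Pᵢˢᵃᵗ.
1/P = 0.5680/256.1 + 0.1430/187.2 + 0.2890/30.4 = 0.0124884 ⇒ P = 80.0746 kPa

Pdew = 80.0746 kPa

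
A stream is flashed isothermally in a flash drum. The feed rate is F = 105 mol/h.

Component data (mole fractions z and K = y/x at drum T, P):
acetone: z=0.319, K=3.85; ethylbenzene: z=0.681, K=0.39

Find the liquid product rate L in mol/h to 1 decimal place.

Let ψ = V/F and solve Σ zᵢ(Kᵢ−1)/(1+ψ(Kᵢ−1)) = 0.
Feasibility: ΣzᵢKᵢ = 1.494, Σzᵢ/Kᵢ = 1.829 — both > 1, two phases present.
Binary case is linear: z₁(K₁−1)(1+ψ(K₂−1)) + z₂(K₂−1)(1+ψ(K₁−1)) = 0
⇒ ψ = [z₁(K₁−1)+z₂(K₂−1)] / [−(K₁−1)(K₂−1)] = 0.4937/1.7385 = 0.284
Then V = ψ·F = 0.2840·105 = 29.8 mol/h and L = F − V = 75.2 mol/h.

L = 75.2 mol/h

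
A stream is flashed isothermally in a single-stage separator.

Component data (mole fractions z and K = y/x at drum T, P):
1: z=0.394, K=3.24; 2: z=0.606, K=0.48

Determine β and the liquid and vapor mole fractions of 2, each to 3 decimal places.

β = 0.487, x_2 = 0.812, y_2 = 0.390

Let β = V/F and solve Σ zᵢ(Kᵢ−1)/(1+β(Kᵢ−1)) = 0.
g(0) = ΣzᵢKᵢ − 1 = 0.567 and g(1) = 1 − Σzᵢ/Kᵢ = -0.384, so a root lies in (0, 1).
Newton iteration, β⁰ = 0.5:
  β = 0.500: g = -0.0095, g' = -0.739 → β = 0.487
Converged at β = 0.487.
Compositions from xᵢ = zᵢ/(1+β(Kᵢ−1)), yᵢ = Kᵢxᵢ:
  1: x = 0.188, y = 0.610
  2: x = 0.812, y = 0.390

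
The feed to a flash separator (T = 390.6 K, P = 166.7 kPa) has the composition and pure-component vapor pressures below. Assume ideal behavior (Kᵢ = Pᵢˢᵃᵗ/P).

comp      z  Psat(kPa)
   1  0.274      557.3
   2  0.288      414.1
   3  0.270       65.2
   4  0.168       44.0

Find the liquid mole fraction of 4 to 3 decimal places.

x_4 = 0.306

Raoult's law: Kᵢ = Pᵢˢᵃᵗ/P = Pᵢˢᵃᵗ/166.7.
  K_1 = 557.3/166.7 = 3.34313, K_2 = 414.1/166.7 = 2.48410, K_3 = 65.2/166.7 = 0.39112, K_4 = 44.0/166.7 = 0.26395
Rachford–Rice: g(V/F) = Σ zᵢ(Kᵢ−1)/(1+V/F(Kᵢ−1)) = 0.
Feasibility: ΣzᵢKᵢ = 1.781, Σzᵢ/Kᵢ = 1.525 — both > 1, two phases present.
Iterate (Newton) starting at V/F = 0.5:
  V/F = 0.500: g = 0.1090, g' = -0.963 → V/F = 0.613
Converged at V/F = 0.613.
Compositions from xᵢ = zᵢ/(1+V/F(Kᵢ−1)), yᵢ = Kᵢxᵢ:
  1: x = 0.112, y = 0.376
  2: x = 0.151, y = 0.375
  3: x = 0.431, y = 0.168
  4: x = 0.306, y = 0.081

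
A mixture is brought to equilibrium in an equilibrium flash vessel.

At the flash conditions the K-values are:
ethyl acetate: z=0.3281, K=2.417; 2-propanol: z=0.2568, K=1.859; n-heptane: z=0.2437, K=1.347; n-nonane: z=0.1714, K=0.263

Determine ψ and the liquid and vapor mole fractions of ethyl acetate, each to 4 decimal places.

Material balance + equilibrium reduce to Σ zᵢ(Kᵢ−1)/(1+ψ(Kᵢ−1)) = 0.
Feasibility: ΣzᵢKᵢ = 1.6438, Σzᵢ/Kᵢ = 1.1065 — both > 1, two phases present.
Newton–Raphson from ψ = 0.65:
  ψ = 0.6500: g = 0.21008, g' = -0.6191 → ψ = 0.9893
  ψ = 0.9893: g = -0.09059, g' = -1.4547 → ψ = 0.9271
  ψ = 0.9271: g = -0.01106, g' = -1.1264 → ψ = 0.9172
  ψ = 0.9172: g = -0.00019, g' = -1.0876 → ψ = 0.9171
Converged at ψ = 0.9171.
Compositions from xᵢ = zᵢ/(1+ψ(Kᵢ−1)), yᵢ = Kᵢxᵢ:
  ethyl acetate: x = 0.1427, y = 0.3449
  2-propanol: x = 0.1436, y = 0.2670
  n-heptane: x = 0.1849, y = 0.2490
  n-nonane: x = 0.5288, y = 0.1391

ψ = 0.9171, x_ethyl acetate = 0.1427, y_ethyl acetate = 0.3449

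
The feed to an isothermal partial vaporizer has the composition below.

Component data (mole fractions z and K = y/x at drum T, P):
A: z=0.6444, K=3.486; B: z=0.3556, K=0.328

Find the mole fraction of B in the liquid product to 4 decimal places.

x_B = 0.7872

Binary case is linear: z₁(K₁−1)(1+β(K₂−1)) + z₂(K₂−1)(1+β(K₁−1)) = 0
⇒ β = [z₁(K₁−1)+z₂(K₂−1)] / [−(K₁−1)(K₂−1)] = 1.36302/1.67059 = 0.8159
Compositions from xᵢ = zᵢ/(1+β(Kᵢ−1)), yᵢ = Kᵢxᵢ:
  A: x = 0.2128, y = 0.7418
  B: x = 0.7872, y = 0.2582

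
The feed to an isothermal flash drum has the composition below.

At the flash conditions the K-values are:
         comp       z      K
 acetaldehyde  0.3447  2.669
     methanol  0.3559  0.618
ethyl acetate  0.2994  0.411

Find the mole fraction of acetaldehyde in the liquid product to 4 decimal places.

x_acetaldehyde = 0.2236

Rachford–Rice: g(ψ) = Σ zᵢ(Kᵢ−1)/(1+ψ(Kᵢ−1)) = 0.
Feasibility: ΣzᵢKᵢ = 1.2630, Σzᵢ/Kᵢ = 1.4335 — both > 1, two phases present.
Newton iteration, ψ⁰ = 0.69:
  ψ = 0.6900: g = -0.21432, g' = -0.5980 → ψ = 0.3316
  ψ = 0.3316: g = -0.00447, g' = -0.6264 → ψ = 0.3244
  ψ = 0.3244: g = 0.00001, g' = -0.6305 → ψ = 0.3245
Converged at ψ = 0.3245.
Compositions from xᵢ = zᵢ/(1+ψ(Kᵢ−1)), yᵢ = Kᵢxᵢ:
  acetaldehyde: x = 0.2236, y = 0.5968
  methanol: x = 0.4063, y = 0.2511
  ethyl acetate: x = 0.3701, y = 0.1521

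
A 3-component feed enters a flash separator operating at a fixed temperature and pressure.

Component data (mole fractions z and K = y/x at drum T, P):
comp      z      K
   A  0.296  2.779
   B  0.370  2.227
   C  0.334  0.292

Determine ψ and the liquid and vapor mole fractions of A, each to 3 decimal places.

ψ = 0.710, x_A = 0.131, y_A = 0.364

Material balance + equilibrium reduce to Σ zᵢ(Kᵢ−1)/(1+ψ(Kᵢ−1)) = 0.
g(0) = ΣzᵢKᵢ − 1 = 0.744 and g(1) = 1 − Σzᵢ/Kᵢ = -0.416, so a root lies in (0, 1).
Newton–Raphson from ψ = 0.46:
  ψ = 0.460: g = 0.2291, g' = -0.879 → ψ = 0.721
  ψ = 0.721: g = -0.0111, g' = -1.035 → ψ = 0.710
Converged at ψ = 0.710.
Compositions from xᵢ = zᵢ/(1+ψ(Kᵢ−1)), yᵢ = Kᵢxᵢ:
  A: x = 0.131, y = 0.364
  B: x = 0.198, y = 0.440
  C: x = 0.671, y = 0.196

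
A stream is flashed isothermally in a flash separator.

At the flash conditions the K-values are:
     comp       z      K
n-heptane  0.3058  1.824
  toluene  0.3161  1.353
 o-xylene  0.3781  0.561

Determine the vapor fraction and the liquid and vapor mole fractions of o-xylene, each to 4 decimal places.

ψ = 0.7368, x_o-xylene = 0.5589, y_o-xylene = 0.3135

Rachford–Rice: g(ψ) = Σ zᵢ(Kᵢ−1)/(1+ψ(Kᵢ−1)) = 0.
Feasibility: ΣzᵢKᵢ = 1.1976, Σzᵢ/Kᵢ = 1.0753 — both > 1, two phases present.
Newton iteration, ψ⁰ = 0.41:
  ψ = 0.4100: g = 0.08340, g' = -0.2544 → ψ = 0.7378
  ψ = 0.7378: g = -0.00027, g' = -0.2645 → ψ = 0.7368
Converged at ψ = 0.7368.
Compositions from xᵢ = zᵢ/(1+ψ(Kᵢ−1)), yᵢ = Kᵢxᵢ:
  n-heptane: x = 0.1903, y = 0.3471
  toluene: x = 0.2509, y = 0.3394
  o-xylene: x = 0.5589, y = 0.3135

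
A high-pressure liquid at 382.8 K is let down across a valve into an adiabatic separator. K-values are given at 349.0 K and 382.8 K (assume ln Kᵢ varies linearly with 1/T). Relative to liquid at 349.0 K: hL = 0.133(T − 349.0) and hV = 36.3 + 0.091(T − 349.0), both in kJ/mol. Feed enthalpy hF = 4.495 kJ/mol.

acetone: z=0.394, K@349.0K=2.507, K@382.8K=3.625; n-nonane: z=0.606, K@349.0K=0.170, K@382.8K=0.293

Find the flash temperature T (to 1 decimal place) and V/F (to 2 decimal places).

T = 353.0 K, V/F = 0.11

Adiabatic flash: solve Rachford–Rice at each trial T, then check hF = ψ·hV(T) + (1−ψ)·hL(T).
  T = 349.0 K: K = (2.507, 0.170), RR gives ψ = 0.073, H_out = 2.634 kJ/mol
  T = 382.8 K: K = (3.625, 0.293), RR gives ψ = 0.326, H_out = 15.881 kJ/mol
  T = 365.9 K: K = (3.040, 0.226), RR gives ψ = 0.212, H_out = 9.794 kJ/mol
  T = 357.4 K: K = (2.766, 0.197), RR gives ψ = 0.147, H_out = 6.406 kJ/mol
  T = 353.2 K: K = (2.635, 0.183), RR gives ψ = 0.111, H_out = 4.586 kJ/mol
  T = 351.1 K: K = (2.570, 0.176), RR gives ψ = 0.092, H_out = 3.629 kJ/mol
Linear interpolation between T = 351.1 (H_out = 3.629) and T = 353.2 (H_out = 4.586) on hF = 4.495 gives T ≈ 353.0 K, at which ψ = 0.11.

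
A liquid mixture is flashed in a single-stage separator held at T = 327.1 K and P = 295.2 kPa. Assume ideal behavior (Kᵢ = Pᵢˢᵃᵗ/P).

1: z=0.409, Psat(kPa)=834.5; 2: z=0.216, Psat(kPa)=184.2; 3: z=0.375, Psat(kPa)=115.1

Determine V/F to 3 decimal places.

Raoult's law: Kᵢ = Pᵢˢᵃᵗ/P = Pᵢˢᵃᵗ/295.2.
  K_1 = 834.5/295.2 = 2.82690, K_2 = 184.2/295.2 = 0.62398, K_3 = 115.1/295.2 = 0.38991
Material balance + equilibrium reduce to Σ zᵢ(Kᵢ−1)/(1+V/F(Kᵢ−1)) = 0.
g(0) = ΣzᵢKᵢ − 1 = 0.437 and g(1) = 1 − Σzᵢ/Kᵢ = -0.453, so a root lies in (0, 1).
Newton–Raphson from V/F = 0.52:
  V/F = 0.520: g = -0.0529, g' = -0.706 → V/F = 0.445
  V/F = 0.445: g = 0.0005, g' = -0.722 → V/F = 0.446
Converged at V/F = 0.446.

V/F = 0.446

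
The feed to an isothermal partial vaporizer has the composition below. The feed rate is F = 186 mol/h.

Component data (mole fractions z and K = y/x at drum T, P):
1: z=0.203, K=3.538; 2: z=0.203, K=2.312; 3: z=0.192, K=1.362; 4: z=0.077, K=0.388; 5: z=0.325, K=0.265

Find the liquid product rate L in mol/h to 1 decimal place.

L = 92.8 mol/h

Newton iteration, V/F⁰ = 0.69:
  V/F = 0.690: g = -0.1836, g' = -1.094 → V/F = 0.522
  V/F = 0.522: g = -0.0189, g' = -0.907 → V/F = 0.501
Converged at V/F = 0.501.
Then V = V/F·F = 0.5013·186 = 93.2 mol/h and L = F − V = 92.8 mol/h.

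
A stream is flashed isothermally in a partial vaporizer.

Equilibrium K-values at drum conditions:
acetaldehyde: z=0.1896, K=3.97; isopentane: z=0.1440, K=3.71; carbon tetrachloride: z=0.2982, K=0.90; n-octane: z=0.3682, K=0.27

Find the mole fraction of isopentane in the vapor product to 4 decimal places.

Newton iteration, ψ⁰ = 0.39:
  ψ = 0.3900: g = 0.04383, g' = -0.9957 → ψ = 0.4340
  ψ = 0.4340: g = 0.00071, g' = -0.9662 → ψ = 0.4348
Converged at ψ = 0.4348.
Compositions from xᵢ = zᵢ/(1+ψ(Kᵢ−1)), yᵢ = Kᵢxᵢ:
  acetaldehyde: x = 0.0828, y = 0.3285
  isopentane: x = 0.0661, y = 0.2453
  carbon tetrachloride: x = 0.3118, y = 0.2806
  n-octane: x = 0.5394, y = 0.1456

y_isopentane = 0.2453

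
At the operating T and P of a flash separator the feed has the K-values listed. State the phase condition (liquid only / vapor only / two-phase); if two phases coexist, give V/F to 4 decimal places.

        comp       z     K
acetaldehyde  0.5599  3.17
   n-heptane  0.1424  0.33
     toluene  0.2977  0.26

two-phase, V/F = 0.5766

ΣzᵢKᵢ = 1.8993; Σzᵢ/Kᵢ = 1.7531.
Both exceed 1, so a two-phase solution exists.
Let ψ = V/F and solve Σ zᵢ(Kᵢ−1)/(1+ψ(Kᵢ−1)) = 0.
Newton–Raphson from ψ = 0.5:
  ψ = 0.5000: g = 0.08958, g' = -1.1618 → ψ = 0.5771
  ψ = 0.5771: g = -0.00062, g' = -1.1863 → ψ = 0.5766
Converged at ψ = 0.5766.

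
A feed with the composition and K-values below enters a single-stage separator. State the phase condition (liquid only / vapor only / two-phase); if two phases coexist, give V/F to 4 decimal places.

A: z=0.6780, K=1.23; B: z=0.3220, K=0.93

ΣzᵢKᵢ = 1.1334; Σzᵢ/Kᵢ = 0.8975.
Since Σzᵢ/Kᵢ < 1 the mixture is above its dew point — single vapor phase.

vapor only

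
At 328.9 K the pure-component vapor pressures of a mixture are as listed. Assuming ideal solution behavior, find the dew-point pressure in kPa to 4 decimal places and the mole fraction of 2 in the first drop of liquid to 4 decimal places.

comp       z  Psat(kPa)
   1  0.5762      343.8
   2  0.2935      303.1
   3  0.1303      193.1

Pdew = 301.2882 kPa, x_2 = 0.2917

At the dew point ψ → 1, so Σzᵢ/Kᵢ = 1 with Kᵢ = Pᵢˢᵃᵗ/P ⇒ 1/P = Σzᵢ/Pᵢˢᵃᵗ.
1/P = 0.5762/343.8 + 0.2935/303.1 + 0.1303/193.1 = 0.0033191 ⇒ P = 301.2882 kPa
xᵢ = zᵢP/Pᵢˢᵃᵗ ⇒ x_2 = 0.2935·301.2882/303.1 = 0.2917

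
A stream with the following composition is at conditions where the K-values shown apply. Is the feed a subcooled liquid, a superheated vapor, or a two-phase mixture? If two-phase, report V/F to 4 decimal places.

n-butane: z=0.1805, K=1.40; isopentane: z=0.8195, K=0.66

subcooled liquid

ΣzᵢKᵢ = 0.7936; Σzᵢ/Kᵢ = 1.3706.
Since ΣzᵢKᵢ < 1 the mixture is below its bubble point — single liquid phase.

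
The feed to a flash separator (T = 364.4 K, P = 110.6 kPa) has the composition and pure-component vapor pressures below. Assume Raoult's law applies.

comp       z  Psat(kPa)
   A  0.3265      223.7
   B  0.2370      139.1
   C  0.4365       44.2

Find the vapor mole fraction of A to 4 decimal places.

y_A = 0.5120

Raoult's law: Kᵢ = Pᵢˢᵃᵗ/P = Pᵢˢᵃᵗ/110.6.
  K_A = 223.7/110.6 = 2.022604, K_B = 139.1/110.6 = 1.257685, K_C = 44.2/110.6 = 0.399638
Newton–Raphson from V/F = 0.39:
  V/F = 0.3900: g = -0.04799, g' = -0.4557 → V/F = 0.2847
  V/F = 0.2847: g = -0.00059, g' = -0.4474 → V/F = 0.2834
Converged at V/F = 0.2834.
Compositions from xᵢ = zᵢ/(1+V/F(Kᵢ−1)), yᵢ = Kᵢxᵢ:
  A: x = 0.2531, y = 0.5120
  B: x = 0.2209, y = 0.2778
  C: x = 0.5260, y = 0.2102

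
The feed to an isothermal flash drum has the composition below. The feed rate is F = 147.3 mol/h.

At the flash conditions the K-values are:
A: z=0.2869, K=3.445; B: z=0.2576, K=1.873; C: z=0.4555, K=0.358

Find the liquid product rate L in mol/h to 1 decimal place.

L = 66.4 mol/h

Rachford–Rice: g(ψ) = Σ zᵢ(Kᵢ−1)/(1+ψ(Kᵢ−1)) = 0.
Feasibility: ΣzᵢKᵢ = 1.6339, Σzᵢ/Kᵢ = 1.4932 — both > 1, two phases present.
Newton iteration, ψ⁰ = 0.38:
  ψ = 0.3800: g = 0.14570, g' = -0.9000 → ψ = 0.5419
  ψ = 0.5419: g = 0.00595, g' = -0.8493 → ψ = 0.5489
Converged at ψ = 0.5489.
Then V = ψ·F = 0.5489·147.3 = 80.9 mol/h and L = F − V = 66.4 mol/h.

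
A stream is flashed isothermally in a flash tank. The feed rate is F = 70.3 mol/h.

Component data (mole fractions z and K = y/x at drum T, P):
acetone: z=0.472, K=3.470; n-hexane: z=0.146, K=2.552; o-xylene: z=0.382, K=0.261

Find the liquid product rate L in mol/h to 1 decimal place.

Iterate (Newton) starting at β = 0.5:
  β = 0.500: g = 0.2015, g' = -1.213 → β = 0.666
  β = 0.666: g = -0.0039, g' = -1.306 → β = 0.663
Converged at β = 0.663.
Then V = β·F = 0.6632·70.3 = 46.6 mol/h and L = F − V = 23.7 mol/h.

L = 23.7 mol/h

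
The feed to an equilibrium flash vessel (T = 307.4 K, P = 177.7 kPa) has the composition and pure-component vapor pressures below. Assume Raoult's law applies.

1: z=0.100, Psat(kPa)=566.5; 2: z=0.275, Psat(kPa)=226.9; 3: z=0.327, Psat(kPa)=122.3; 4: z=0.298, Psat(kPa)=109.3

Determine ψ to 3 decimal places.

ψ = 0.175

Raoult's law: Kᵢ = Pᵢˢᵃᵗ/P = Pᵢˢᵃᵗ/177.7.
  K_1 = 566.5/177.7 = 3.18796, K_2 = 226.9/177.7 = 1.27687, K_3 = 122.3/177.7 = 0.68824, K_4 = 109.3/177.7 = 0.61508
Let ψ = V/F and solve Σ zᵢ(Kᵢ−1)/(1+ψ(Kᵢ−1)) = 0.
g(0) = ΣzᵢKᵢ − 1 = 0.078 and g(1) = 1 − Σzᵢ/Kᵢ = -0.206, so a root lies in (0, 1).
Newton iteration, ψ⁰ = 0.3:
  ψ = 0.300: g = -0.0398, g' = -0.288 → ψ = 0.162
  ψ = 0.162: g = 0.0048, g' = -0.366 → ψ = 0.175
Converged at ψ = 0.175.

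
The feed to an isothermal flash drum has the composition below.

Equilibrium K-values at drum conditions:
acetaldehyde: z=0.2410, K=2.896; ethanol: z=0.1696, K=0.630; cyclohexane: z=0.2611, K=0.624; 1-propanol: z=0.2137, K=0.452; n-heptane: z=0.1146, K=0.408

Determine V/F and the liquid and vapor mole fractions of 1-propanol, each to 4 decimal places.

V/F = 0.1271, x_1-propanol = 0.2297, y_1-propanol = 0.1038

Material balance + equilibrium reduce to Σ zᵢ(Kᵢ−1)/(1+V/F(Kᵢ−1)) = 0.
Check two-phase: ΣzᵢKᵢ = 1.1111 > 1 and Σzᵢ/Kᵢ = 1.5245 > 1, so g(0) = 0.1111 > 0 and g(1) = -0.5245 < 0.
Iterate (Newton) starting at V/F = 0.38:
  V/F = 0.3800: g = -0.15741, g' = -0.5436 → V/F = 0.0904
  V/F = 0.0904: g = 0.02862, g' = -0.8116 → V/F = 0.1257
  V/F = 0.1257: g = 0.00108, g' = -0.7521 → V/F = 0.1271
Converged at V/F = 0.1271.
Compositions from xᵢ = zᵢ/(1+V/F(Kᵢ−1)), yᵢ = Kᵢxᵢ:
  acetaldehyde: x = 0.1942, y = 0.5624
  ethanol: x = 0.1780, y = 0.1121
  cyclohexane: x = 0.2742, y = 0.1711
  1-propanol: x = 0.2297, y = 0.1038
  n-heptane: x = 0.1239, y = 0.0506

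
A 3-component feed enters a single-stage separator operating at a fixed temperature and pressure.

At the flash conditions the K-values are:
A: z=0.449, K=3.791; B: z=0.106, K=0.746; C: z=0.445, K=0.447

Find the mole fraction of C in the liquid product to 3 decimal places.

x_C = 0.718

Newton iteration, β⁰ = 0.5:
  β = 0.500: g = 0.1522, g' = -0.878 → β = 0.673
  β = 0.673: g = 0.0108, g' = -0.777 → β = 0.687
Converged at β = 0.687.
Compositions from xᵢ = zᵢ/(1+β(Kᵢ−1)), yᵢ = Kᵢxᵢ:
  A: x = 0.154, y = 0.583
  B: x = 0.128, y = 0.096
  C: x = 0.718, y = 0.321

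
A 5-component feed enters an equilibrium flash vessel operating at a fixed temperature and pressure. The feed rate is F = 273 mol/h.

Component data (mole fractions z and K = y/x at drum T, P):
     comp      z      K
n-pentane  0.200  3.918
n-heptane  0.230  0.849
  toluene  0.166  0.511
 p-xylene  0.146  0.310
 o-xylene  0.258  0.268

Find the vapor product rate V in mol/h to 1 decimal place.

Material balance + equilibrium reduce to Σ zᵢ(Kᵢ−1)/(1+ψ(Kᵢ−1)) = 0.
Check two-phase: ΣzᵢKᵢ = 1.178 > 1 and Σzᵢ/Kᵢ = 2.080 > 1, so g(0) = 0.178 > 0 and g(1) = -1.080 < 0.
Iterate (Newton) starting at ψ = 0.5:
  ψ = 0.500: g = -0.3594, g' = -0.863 → ψ = 0.084
  ψ = 0.084: g = 0.0411, g' = -1.384 → ψ = 0.113
  ψ = 0.113: g = 0.0019, g' = -1.257 → ψ = 0.115
Converged at ψ = 0.115.
Then V = ψ·F = 0.1150·273 = 31.4 mol/h and L = F − V = 241.6 mol/h.

V = 31.4 mol/h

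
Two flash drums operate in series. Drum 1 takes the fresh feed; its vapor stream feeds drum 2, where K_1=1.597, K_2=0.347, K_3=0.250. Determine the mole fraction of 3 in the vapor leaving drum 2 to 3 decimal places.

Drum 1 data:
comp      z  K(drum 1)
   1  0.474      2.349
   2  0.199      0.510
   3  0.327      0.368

Drum 1:
Let ψ₁ = V/F and solve Σ zᵢ(Kᵢ−1)/(1+ψ₁(Kᵢ−1)) = 0.
g(0) = ΣzᵢKᵢ − 1 = 0.335 and g(1) = 1 − Σzᵢ/Kᵢ = -0.481, so a root lies in (0, 1).
Newton iteration, ψ₁⁰ = 0.61:
  ψ₁ = 0.610: g = -0.1246, g' = -0.703 → ψ₁ = 0.433
  ψ₁ = 0.433: g = -0.0044, g' = -0.668 → ψ₁ = 0.426
Converged at ψ₁ = 0.426.
Drum-1 compositions:
  1: x = 0.301, y = 0.707
  2: x = 0.252, y = 0.128
  3: x = 0.447, y = 0.165
Drum-2 feed = drum-1 vapor: z₂ = (0.7071, 0.1283, 0.1647).
Drum 2:
Let ψ₂ = V/F and solve Σ zᵢ(Kᵢ−1)/(1+ψ₂(Kᵢ−1)) = 0.
Feasibility: ΣzᵢKᵢ = 1.215, Σzᵢ/Kᵢ = 1.471 — both > 1, two phases present.
Newton iteration, ψ₂⁰ = 0.5:
  ψ₂ = 0.500: g = 0.0031, g' = -0.507 → ψ₂ = 0.506
Converged at ψ₂ = 0.506.
  1: x = 0.543, y = 0.867
  2: x = 0.192, y = 0.066
  3: x = 0.265, y = 0.066

y_3 (drum 2) = 0.066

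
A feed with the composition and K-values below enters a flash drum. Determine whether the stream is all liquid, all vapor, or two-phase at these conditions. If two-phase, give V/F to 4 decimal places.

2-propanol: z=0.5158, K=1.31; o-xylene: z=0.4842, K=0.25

all liquid

ΣzᵢKᵢ = 0.7967; Σzᵢ/Kᵢ = 2.3305.
Since ΣzᵢKᵢ < 1 the mixture is below its bubble point — single liquid phase.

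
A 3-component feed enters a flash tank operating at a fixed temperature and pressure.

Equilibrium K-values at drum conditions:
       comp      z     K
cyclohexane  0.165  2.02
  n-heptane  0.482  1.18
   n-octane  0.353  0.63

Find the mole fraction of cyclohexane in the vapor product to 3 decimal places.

y_cyclohexane = 0.195

Newton–Raphson from V/F = 0.5:
  V/F = 0.500: g = 0.0308, g' = -0.161 → V/F = 0.691
  V/F = 0.691: g = 0.0004, g' = -0.159 → V/F = 0.694
Converged at V/F = 0.694.
Compositions from xᵢ = zᵢ/(1+V/F(Kᵢ−1)), yᵢ = Kᵢxᵢ:
  cyclohexane: x = 0.097, y = 0.195
  n-heptane: x = 0.429, y = 0.506
  n-octane: x = 0.475, y = 0.299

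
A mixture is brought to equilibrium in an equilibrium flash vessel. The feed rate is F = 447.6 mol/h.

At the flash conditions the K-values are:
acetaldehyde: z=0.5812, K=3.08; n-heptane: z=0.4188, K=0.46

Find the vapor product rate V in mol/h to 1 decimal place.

Rachford–Rice: g(β) = Σ zᵢ(Kᵢ−1)/(1+β(Kᵢ−1)) = 0.
Feasibility: ΣzᵢKᵢ = 1.9827, Σzᵢ/Kᵢ = 1.0991 — both > 1, two phases present.
Newton iteration, β⁰ = 0.5:
  β = 0.5000: g = 0.28280, g' = -0.8334 → β = 0.8393
  β = 0.8393: g = 0.02664, g' = -0.7420 → β = 0.8752
  β = 0.8752: g = -0.00022, g' = -0.7552 → β = 0.8750
Converged at β = 0.8750.
Then V = β·F = 0.8750·447.6 = 391.6 mol/h and L = F − V = 56.0 mol/h.

V = 391.6 mol/h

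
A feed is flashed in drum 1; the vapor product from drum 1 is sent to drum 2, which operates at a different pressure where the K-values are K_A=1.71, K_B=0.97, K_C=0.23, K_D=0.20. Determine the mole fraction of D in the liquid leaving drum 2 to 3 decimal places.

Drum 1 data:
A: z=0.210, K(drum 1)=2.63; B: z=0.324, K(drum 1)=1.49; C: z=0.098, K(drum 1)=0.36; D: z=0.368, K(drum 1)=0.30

x_D (drum 2) = 0.197

Drum 1:
Let ψ₁ = V/F and solve Σ zᵢ(Kᵢ−1)/(1+ψ₁(Kᵢ−1)) = 0.
g(0) = ΣzᵢKᵢ − 1 = 0.181 and g(1) = 1 − Σzᵢ/Kᵢ = -0.796, so a root lies in (0, 1).
Newton iteration, ψ₁⁰ = 0.43:
  ψ₁ = 0.430: g = -0.1227, g' = -0.691 → ψ₁ = 0.253
  ψ₁ = 0.253: g = -0.0040, g' = -0.665 → ψ₁ = 0.247
Converged at ψ₁ = 0.247.
Drum-1 compositions:
  A: x = 0.150, y = 0.394
  B: x = 0.289, y = 0.431
  C: x = 0.116, y = 0.042
  D: x = 0.445, y = 0.133
Drum-2 feed = drum-1 vapor: z₂ = (0.3940, 0.4307, 0.0419, 0.1334).
Drum 2:
Material balance + equilibrium reduce to Σ zᵢ(Kᵢ−1)/(1+ψ₂(Kᵢ−1)) = 0.
g(0) = ΣzᵢKᵢ − 1 = 0.128 and g(1) = 1 − Σzᵢ/Kᵢ = -0.524, so a root lies in (0, 1).
Newton–Raphson from ψ₂ = 0.49:
  ψ₂ = 0.490: g = -0.0330, g' = -0.405 → ψ₂ = 0.409
  ψ₂ = 0.409: g = -0.0019, g' = -0.361 → ψ₂ = 0.403
Converged at ψ₂ = 0.403.
  A: x = 0.306, y = 0.524
  B: x = 0.436, y = 0.423
  C: x = 0.061, y = 0.014
  D: x = 0.197, y = 0.039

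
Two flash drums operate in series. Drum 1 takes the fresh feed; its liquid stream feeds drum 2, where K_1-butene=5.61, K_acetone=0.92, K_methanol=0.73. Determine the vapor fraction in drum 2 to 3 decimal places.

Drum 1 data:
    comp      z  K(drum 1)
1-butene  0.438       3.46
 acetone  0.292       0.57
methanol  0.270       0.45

Drum 1:
Rachford–Rice: g(ψ₁) = Σ zᵢ(Kᵢ−1)/(1+ψ₁(Kᵢ−1)) = 0.
g(0) = ΣzᵢKᵢ − 1 = 0.803 and g(1) = 1 − Σzᵢ/Kᵢ = -0.239, so a root lies in (0, 1).
Iterate (Newton) starting at ψ₁ = 0.67:
  ψ₁ = 0.670: g = -0.0047, g' = -0.689 → ψ₁ = 0.663
Converged at ψ₁ = 0.663.
Drum-1 compositions:
  1-butene: x = 0.166, y = 0.576
  acetone: x = 0.409, y = 0.233
  methanol: x = 0.425, y = 0.191
Drum-2 feed = drum-1 liquid: z₂ = (0.1664, 0.4085, 0.4251).
Drum 2:
Rachford–Rice: g(ψ₂) = Σ zᵢ(Kᵢ−1)/(1+ψ₂(Kᵢ−1)) = 0.
g(0) = ΣzᵢKᵢ − 1 = 0.620 and g(1) = 1 − Σzᵢ/Kᵢ = -0.056, so a root lies in (0, 1).
Newton iteration, ψ₂⁰ = 0.5:
  ψ₂ = 0.500: g = 0.0654, g' = -0.368 → ψ₂ = 0.678
  ψ₂ = 0.678: g = 0.0110, g' = -0.257 → ψ₂ = 0.721
  ψ₂ = 0.721: g = 0.0004, g' = -0.240 → ψ₂ = 0.722
Converged at ψ₂ = 0.722.
  1-butene: x = 0.038, y = 0.216
  acetone: x = 0.434, y = 0.399
  methanol: x = 0.528, y = 0.385

V/F (drum 2) = 0.722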